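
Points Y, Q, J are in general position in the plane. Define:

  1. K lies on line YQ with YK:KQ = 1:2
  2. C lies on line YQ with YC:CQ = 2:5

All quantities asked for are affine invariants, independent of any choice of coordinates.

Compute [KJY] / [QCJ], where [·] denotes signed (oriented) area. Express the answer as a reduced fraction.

Choose coordinates Y = (0, 0), Q = (1, 0), J = (0, 1).
1. K lies on line YQ with YK:KQ = 1:2 ⇒ K = (1/3, 0)
2. C lies on line YQ with YC:CQ = 2:5 ⇒ C = (2/7, 0)
2·[KJY] = 1/3, 2·[QCJ] = -5/7
[KJY]:[QCJ] = 1/3:-5/7 = -7/15

[KJY]:[QCJ] = -7/15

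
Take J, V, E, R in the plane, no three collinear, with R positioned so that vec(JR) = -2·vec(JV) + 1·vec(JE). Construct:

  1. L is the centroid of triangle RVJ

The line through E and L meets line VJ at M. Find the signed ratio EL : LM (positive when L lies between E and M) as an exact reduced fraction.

Assign J = (0, 0), V = (1, 0), E = (0, 1), R = (-2, 1) — the answer is frame-independent, so this choice is without loss of generality.
1. L is the centroid of triangle RVJ ⇒ L = (-1/3, 1/3)
line EL meets VJ at M = (-1/2, 0)
L = E + t·(M−E) with t = 2/3, so EL:LM = 2/3:1/3

EL:LM = 2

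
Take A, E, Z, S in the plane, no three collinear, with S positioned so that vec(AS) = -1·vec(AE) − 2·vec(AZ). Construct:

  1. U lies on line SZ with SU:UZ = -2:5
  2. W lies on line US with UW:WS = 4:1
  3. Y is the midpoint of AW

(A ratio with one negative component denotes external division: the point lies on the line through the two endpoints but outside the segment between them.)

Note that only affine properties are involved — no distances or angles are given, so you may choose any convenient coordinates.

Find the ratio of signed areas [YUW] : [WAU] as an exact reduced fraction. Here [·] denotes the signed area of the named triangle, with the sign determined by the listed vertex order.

[YUW]:[WAU] = 1/2

Set A = (0, 0), E = (1, 0), Z = (0, 1), S = (-1, -2); any affine frame gives the same invariant.
1. U lies on line SZ with SU:UZ = -2:5 ⇒ U = (-5/3, -4)
2. W lies on line US with UW:WS = 4:1 ⇒ W = (-17/15, -12/5)
3. Y is the midpoint of AW ⇒ Y = (-17/30, -6/5)
2·[YUW] = -4/15, 2·[WAU] = -8/15
[YUW]:[WAU] = -4/15:-8/15 = 1/2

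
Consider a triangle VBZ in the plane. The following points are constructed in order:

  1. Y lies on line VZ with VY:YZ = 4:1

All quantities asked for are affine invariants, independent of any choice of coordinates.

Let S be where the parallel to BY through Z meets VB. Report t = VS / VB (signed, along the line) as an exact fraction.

Assign V = (0, 0), B = (1, 0), Z = (0, 1) — the answer is frame-independent, so this choice is without loss of generality.
1. Y lies on line VZ with VY:YZ = 4:1 ⇒ Y = (0, 4/5)
through Z parallel to BY: direction (-1, 4/5); meets VB at S = (5/4, 0)
S = V + t·(B−V) with t = 5/4

t = 5/4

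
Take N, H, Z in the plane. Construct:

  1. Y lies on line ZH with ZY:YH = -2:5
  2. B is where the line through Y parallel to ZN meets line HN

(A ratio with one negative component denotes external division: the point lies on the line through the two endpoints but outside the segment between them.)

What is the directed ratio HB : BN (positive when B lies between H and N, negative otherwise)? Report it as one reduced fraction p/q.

HB:BN = -5/2

Work in coordinates with N = (0, 0), H = (1, 0), Z = (0, 1).
1. Y lies on line ZH with ZY:YH = -2:5 ⇒ Y = (-2/3, 5/3)
2. B is where the line through Y parallel to ZN meets line HN ⇒ B = (-2/3, 0)
B = H + t·(N−H) with t = 5/3, so HB:BN = t:(1−t) = 5/3:-2/3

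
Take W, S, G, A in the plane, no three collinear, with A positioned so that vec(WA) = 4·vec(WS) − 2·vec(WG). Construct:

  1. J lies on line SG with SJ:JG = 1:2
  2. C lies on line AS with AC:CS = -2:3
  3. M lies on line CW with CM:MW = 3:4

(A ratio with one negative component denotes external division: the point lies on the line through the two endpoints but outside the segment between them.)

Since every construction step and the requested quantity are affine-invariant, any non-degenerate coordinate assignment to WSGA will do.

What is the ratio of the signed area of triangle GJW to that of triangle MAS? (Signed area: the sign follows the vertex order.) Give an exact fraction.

[GJW]:[MAS] = -7/9

Set W = (0, 0), S = (1, 0), G = (0, 1), A = (4, -2); any affine frame gives the same invariant.
1. J lies on line SG with SJ:JG = 1:2 ⇒ J = (2/3, 1/3)
2. C lies on line AS with AC:CS = -2:3 ⇒ C = (10, -6)
3. M lies on line CW with CM:MW = 3:4 ⇒ M = (40/7, -24/7)
2·[GJW] = -2/3, 2·[MAS] = 6/7
[GJW]:[MAS] = -2/3:6/7 = -7/9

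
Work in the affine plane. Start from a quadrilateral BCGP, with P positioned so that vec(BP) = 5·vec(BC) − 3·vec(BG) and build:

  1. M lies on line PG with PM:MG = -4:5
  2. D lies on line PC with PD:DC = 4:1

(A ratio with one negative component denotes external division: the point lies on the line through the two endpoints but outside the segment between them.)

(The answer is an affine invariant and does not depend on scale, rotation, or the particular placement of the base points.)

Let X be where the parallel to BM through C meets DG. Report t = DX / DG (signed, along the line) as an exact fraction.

t = -1/29

Work in coordinates with B = (0, 0), C = (1, 0), G = (0, 1), P = (5, -3).
1. M lies on line PG with PM:MG = -4:5 ⇒ M = (25, -19)
2. D lies on line PC with PD:DC = 4:1 ⇒ D = (9/5, -3/5)
through C parallel to BM: direction (25, -19); meets DG at X = (54/29, -19/29)
X = D + t·(G−D) with t = -1/29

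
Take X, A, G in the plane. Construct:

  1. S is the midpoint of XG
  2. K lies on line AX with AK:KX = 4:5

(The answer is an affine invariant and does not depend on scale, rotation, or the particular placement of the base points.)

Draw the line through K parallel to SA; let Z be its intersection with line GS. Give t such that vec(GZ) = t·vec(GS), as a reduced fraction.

t = 13/9

Set X = (0, 0), A = (1, 0), G = (0, 1); any affine frame gives the same invariant.
1. S is the midpoint of XG ⇒ S = (0, 1/2)
2. K lies on line AX with AK:KX = 4:5 ⇒ K = (5/9, 0)
through K parallel to SA: direction (1, -1/2); meets GS at Z = (0, 5/18)
Z = G + t·(S−G) with t = 13/9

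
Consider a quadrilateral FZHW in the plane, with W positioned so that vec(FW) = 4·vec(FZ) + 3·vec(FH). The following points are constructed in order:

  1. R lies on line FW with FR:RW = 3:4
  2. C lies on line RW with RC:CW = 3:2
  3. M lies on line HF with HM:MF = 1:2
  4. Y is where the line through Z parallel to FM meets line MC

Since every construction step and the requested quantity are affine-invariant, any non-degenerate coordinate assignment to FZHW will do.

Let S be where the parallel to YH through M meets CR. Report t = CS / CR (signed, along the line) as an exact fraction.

Work in coordinates with F = (0, 0), Z = (1, 0), H = (0, 1), W = (4, 3).
1. R lies on line FW with FR:RW = 3:4 ⇒ R = (12/7, 9/7)
2. C lies on line RW with RC:CW = 3:2 ⇒ C = (108/35, 81/35)
3. M lies on line HF with HM:MF = 1:2 ⇒ M = (0, 2/3)
4. Y is where the line through Z parallel to FM meets line MC ⇒ Y = (1, 389/324)
through M parallel to YH: direction (-1, -65/324); meets CR at S = (108/89, 81/89)
S = C + t·(R−C) with t = 243/178

t = 243/178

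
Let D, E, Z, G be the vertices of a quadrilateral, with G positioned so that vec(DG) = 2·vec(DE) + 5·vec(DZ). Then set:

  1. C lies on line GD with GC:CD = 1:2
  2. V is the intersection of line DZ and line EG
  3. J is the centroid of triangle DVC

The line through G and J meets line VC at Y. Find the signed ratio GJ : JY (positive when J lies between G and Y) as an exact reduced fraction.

Assign D = (0, 0), E = (1, 0), Z = (0, 1), G = (2, 5) — the answer is frame-independent, so this choice is without loss of generality.
1. C lies on line GD with GC:CD = 1:2 ⇒ C = (4/3, 10/3)
2. V is the intersection of line DZ and line EG ⇒ V = (0, -5)
3. J is the centroid of triangle DVC ⇒ J = (4/9, -5/9)
line GJ meets VC at Y = (16/15, 5/3)
J = G + t·(Y−G) with t = 5/3, so GJ:JY = 5/3:-2/3

GJ:JY = -5/2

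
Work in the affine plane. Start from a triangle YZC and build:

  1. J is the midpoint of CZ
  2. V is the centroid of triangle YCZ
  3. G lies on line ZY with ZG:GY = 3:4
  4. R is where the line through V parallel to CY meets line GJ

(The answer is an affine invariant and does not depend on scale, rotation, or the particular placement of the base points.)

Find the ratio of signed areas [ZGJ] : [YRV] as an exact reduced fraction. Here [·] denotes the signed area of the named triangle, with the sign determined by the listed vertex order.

[ZGJ]:[YRV] = 27/56

Set Y = (0, 0), Z = (1, 0), C = (0, 1); any affine frame gives the same invariant.
1. J is the midpoint of CZ ⇒ J = (1/2, 1/2)
2. V is the centroid of triangle YCZ ⇒ V = (1/3, 1/3)
3. G lies on line ZY with ZG:GY = 3:4 ⇒ G = (4/7, 0)
4. R is where the line through V parallel to CY meets line GJ ⇒ R = (1/3, 5/3)
2·[ZGJ] = -3/14, 2·[YRV] = -4/9
[ZGJ]:[YRV] = -3/14:-4/9 = 27/56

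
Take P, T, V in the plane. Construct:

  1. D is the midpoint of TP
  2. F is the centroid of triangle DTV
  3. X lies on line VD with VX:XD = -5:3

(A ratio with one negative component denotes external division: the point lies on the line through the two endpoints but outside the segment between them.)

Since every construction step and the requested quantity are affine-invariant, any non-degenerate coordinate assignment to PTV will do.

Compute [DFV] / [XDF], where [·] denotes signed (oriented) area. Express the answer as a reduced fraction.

[DFV]:[XDF] = -2/3

Work in coordinates with P = (0, 0), T = (1, 0), V = (0, 1).
1. D is the midpoint of TP ⇒ D = (1/2, 0)
2. F is the centroid of triangle DTV ⇒ F = (1/2, 1/3)
3. X lies on line VD with VX:XD = -5:3 ⇒ X = (5/4, -3/2)
2·[DFV] = 1/6, 2·[XDF] = -1/4
[DFV]:[XDF] = 1/6:-1/4 = -2/3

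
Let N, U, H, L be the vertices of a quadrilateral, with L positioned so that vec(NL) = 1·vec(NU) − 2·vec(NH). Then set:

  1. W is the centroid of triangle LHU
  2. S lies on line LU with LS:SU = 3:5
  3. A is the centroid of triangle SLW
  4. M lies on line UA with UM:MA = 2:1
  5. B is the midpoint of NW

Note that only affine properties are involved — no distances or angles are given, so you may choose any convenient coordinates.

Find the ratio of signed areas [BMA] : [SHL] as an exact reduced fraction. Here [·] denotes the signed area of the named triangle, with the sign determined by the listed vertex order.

[BMA]:[SHL] = -28/81

Choose coordinates N = (0, 0), U = (1, 0), H = (0, 1), L = (1, -2).
1. W is the centroid of triangle LHU ⇒ W = (2/3, -1/3)
2. S lies on line LU with LS:SU = 3:5 ⇒ S = (1, -5/4)
3. A is the centroid of triangle SLW ⇒ A = (8/9, -43/36)
4. M lies on line UA with UM:MA = 2:1 ⇒ M = (25/27, -43/54)
5. B is the midpoint of NW ⇒ B = (1/3, -1/6)
2·[BMA] = -7/27, 2·[SHL] = 3/4
[BMA]:[SHL] = -7/27:3/4 = -28/81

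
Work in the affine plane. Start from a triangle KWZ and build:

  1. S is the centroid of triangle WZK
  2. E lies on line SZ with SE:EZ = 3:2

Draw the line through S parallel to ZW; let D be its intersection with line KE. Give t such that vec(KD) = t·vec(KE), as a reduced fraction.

t = 10/13

Set K = (0, 0), W = (1, 0), Z = (0, 1); any affine frame gives the same invariant.
1. S is the centroid of triangle WZK ⇒ S = (1/3, 1/3)
2. E lies on line SZ with SE:EZ = 3:2 ⇒ E = (2/15, 11/15)
through S parallel to ZW: direction (1, -1); meets KE at D = (4/39, 22/39)
D = K + t·(E−K) with t = 10/13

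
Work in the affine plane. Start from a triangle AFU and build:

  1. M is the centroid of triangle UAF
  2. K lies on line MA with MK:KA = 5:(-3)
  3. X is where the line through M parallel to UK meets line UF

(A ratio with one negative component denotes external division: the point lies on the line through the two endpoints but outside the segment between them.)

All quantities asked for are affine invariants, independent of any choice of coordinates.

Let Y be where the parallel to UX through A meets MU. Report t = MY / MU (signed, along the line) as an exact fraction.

Choose coordinates A = (0, 0), F = (1, 0), U = (0, 1).
1. M is the centroid of triangle UAF ⇒ M = (1/3, 1/3)
2. K lies on line MA with MK:KA = 5:(-3) ⇒ K = (-1/2, -1/2)
3. X is where the line through M parallel to UK meets line UF ⇒ X = (5/12, 7/12)
through A parallel to UX: direction (5/12, -5/12); meets MU at Y = (1, -1)
Y = M + t·(U−M) with t = -2

t = -2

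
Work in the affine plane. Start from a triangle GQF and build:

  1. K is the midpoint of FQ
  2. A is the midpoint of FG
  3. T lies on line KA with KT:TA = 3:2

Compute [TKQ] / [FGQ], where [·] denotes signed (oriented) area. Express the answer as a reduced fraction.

Choose coordinates G = (0, 0), Q = (1, 0), F = (0, 1).
1. K is the midpoint of FQ ⇒ K = (1/2, 1/2)
2. A is the midpoint of FG ⇒ A = (0, 1/2)
3. T lies on line KA with KT:TA = 3:2 ⇒ T = (1/5, 1/2)
2·[TKQ] = -3/20, 2·[FGQ] = 1
[TKQ]:[FGQ] = -3/20:1 = -3/20

[TKQ]:[FGQ] = -3/20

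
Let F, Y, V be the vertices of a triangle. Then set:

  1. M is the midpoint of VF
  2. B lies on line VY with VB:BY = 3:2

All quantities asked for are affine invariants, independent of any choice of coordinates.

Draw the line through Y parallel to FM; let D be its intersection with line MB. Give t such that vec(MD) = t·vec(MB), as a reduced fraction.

t = 5/3

Choose coordinates F = (0, 0), Y = (1, 0), V = (0, 1).
1. M is the midpoint of VF ⇒ M = (0, 1/2)
2. B lies on line VY with VB:BY = 3:2 ⇒ B = (3/5, 2/5)
through Y parallel to FM: direction (0, 1/2); meets MB at D = (1, 1/3)
D = M + t·(B−M) with t = 5/3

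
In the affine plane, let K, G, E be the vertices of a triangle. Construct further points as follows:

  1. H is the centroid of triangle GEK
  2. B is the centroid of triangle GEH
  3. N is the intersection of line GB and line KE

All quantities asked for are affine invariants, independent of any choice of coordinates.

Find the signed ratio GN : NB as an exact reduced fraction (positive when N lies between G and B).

GN:NB = -9/4

Set K = (0, 0), G = (1, 0), E = (0, 1); any affine frame gives the same invariant.
1. H is the centroid of triangle GEK ⇒ H = (1/3, 1/3)
2. B is the centroid of triangle GEH ⇒ B = (4/9, 4/9)
3. N is the intersection of line GB and line KE ⇒ N = (0, 4/5)
N = G + t·(B−G) with t = 9/5, so GN:NB = t:(1−t) = 9/5:-4/5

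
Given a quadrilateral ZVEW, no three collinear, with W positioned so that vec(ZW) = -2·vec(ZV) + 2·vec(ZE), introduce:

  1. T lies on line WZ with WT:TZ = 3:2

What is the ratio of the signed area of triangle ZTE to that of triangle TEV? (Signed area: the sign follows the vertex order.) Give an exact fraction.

[ZTE]:[TEV] = 4/5

Assign Z = (0, 0), V = (1, 0), E = (0, 1), W = (-2, 2) — the answer is frame-independent, so this choice is without loss of generality.
1. T lies on line WZ with WT:TZ = 3:2 ⇒ T = (-4/5, 4/5)
2·[ZTE] = -4/5, 2·[TEV] = -1
[ZTE]:[TEV] = -4/5:-1 = 4/5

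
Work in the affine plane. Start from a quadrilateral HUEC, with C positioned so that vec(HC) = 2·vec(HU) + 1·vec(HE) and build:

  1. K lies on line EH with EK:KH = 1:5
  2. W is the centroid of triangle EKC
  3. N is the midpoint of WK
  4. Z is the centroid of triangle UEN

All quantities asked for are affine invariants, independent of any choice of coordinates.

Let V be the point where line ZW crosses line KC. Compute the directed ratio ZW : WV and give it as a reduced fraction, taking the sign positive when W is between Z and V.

Set H = (0, 0), U = (1, 0), E = (0, 1), C = (2, 1); any affine frame gives the same invariant.
1. K lies on line EH with EK:KH = 1:5 ⇒ K = (0, 5/6)
2. W is the centroid of triangle EKC ⇒ W = (2/3, 17/18)
3. N is the midpoint of WK ⇒ N = (1/3, 8/9)
4. Z is the centroid of triangle UEN ⇒ Z = (4/9, 17/27)
line ZW meets KC at V = (5/8, 85/96)
W = Z + t·(V−Z) with t = 16/13, so ZW:WV = 16/13:-3/13

ZW:WV = -16/3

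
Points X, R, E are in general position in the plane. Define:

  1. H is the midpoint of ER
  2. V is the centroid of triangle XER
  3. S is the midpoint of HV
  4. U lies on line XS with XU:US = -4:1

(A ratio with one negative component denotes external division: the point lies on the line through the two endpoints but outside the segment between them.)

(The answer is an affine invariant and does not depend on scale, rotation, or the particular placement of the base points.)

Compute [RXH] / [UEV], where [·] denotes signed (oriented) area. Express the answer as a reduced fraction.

[RXH]:[UEV] = -9/4

Assign X = (0, 0), R = (1, 0), E = (0, 1) — the answer is frame-independent, so this choice is without loss of generality.
1. H is the midpoint of ER ⇒ H = (1/2, 1/2)
2. V is the centroid of triangle XER ⇒ V = (1/3, 1/3)
3. S is the midpoint of HV ⇒ S = (5/12, 5/12)
4. U lies on line XS with XU:US = -4:1 ⇒ U = (5/9, 5/9)
2·[RXH] = -1/2, 2·[UEV] = 2/9
[RXH]:[UEV] = -1/2:2/9 = -9/4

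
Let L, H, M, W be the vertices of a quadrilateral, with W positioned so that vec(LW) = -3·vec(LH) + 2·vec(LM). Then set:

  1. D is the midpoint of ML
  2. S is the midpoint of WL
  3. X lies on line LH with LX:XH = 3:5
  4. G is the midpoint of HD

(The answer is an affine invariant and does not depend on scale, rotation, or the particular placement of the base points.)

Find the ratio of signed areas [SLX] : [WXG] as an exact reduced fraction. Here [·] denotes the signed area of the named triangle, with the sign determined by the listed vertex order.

Choose coordinates L = (0, 0), H = (1, 0), M = (0, 1), W = (-3, 2).
1. D is the midpoint of ML ⇒ D = (0, 1/2)
2. S is the midpoint of WL ⇒ S = (-3/2, 1)
3. X lies on line LH with LX:XH = 3:5 ⇒ X = (3/8, 0)
4. G is the midpoint of HD ⇒ G = (1/2, 1/4)
2·[SLX] = 3/8, 2·[WXG] = 35/32
[SLX]:[WXG] = 3/8:35/32 = 12/35

[SLX]:[WXG] = 12/35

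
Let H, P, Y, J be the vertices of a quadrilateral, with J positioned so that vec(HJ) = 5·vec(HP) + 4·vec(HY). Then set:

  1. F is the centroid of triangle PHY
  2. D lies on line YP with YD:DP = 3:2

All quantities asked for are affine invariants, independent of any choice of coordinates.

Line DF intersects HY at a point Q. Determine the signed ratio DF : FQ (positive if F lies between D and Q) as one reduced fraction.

DF:FQ = 4/5

Work in coordinates with H = (0, 0), P = (1, 0), Y = (0, 1), J = (5, 4).
1. F is the centroid of triangle PHY ⇒ F = (1/3, 1/3)
2. D lies on line YP with YD:DP = 3:2 ⇒ D = (3/5, 2/5)
line DF meets HY at Q = (0, 1/4)
F = D + t·(Q−D) with t = 4/9, so DF:FQ = 4/9:5/9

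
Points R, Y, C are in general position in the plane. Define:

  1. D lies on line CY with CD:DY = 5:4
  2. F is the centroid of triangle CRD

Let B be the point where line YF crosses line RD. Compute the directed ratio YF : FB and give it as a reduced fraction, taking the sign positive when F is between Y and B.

YF:FB = -17/5

Assign R = (0, 0), Y = (1, 0), C = (0, 1) — the answer is frame-independent, so this choice is without loss of generality.
1. D lies on line CY with CD:DY = 5:4 ⇒ D = (5/9, 4/9)
2. F is the centroid of triangle CRD ⇒ F = (5/27, 13/27)
line YF meets RD at B = (65/153, 52/153)
F = Y + t·(B−Y) with t = 17/12, so YF:FB = 17/12:-5/12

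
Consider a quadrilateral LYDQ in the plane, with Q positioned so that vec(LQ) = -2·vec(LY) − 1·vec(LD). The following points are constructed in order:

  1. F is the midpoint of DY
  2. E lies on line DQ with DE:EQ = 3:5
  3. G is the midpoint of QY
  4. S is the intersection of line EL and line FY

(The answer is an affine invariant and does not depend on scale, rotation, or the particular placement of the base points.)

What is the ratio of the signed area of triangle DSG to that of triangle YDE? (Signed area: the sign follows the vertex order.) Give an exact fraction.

Work in coordinates with L = (0, 0), Y = (1, 0), D = (0, 1), Q = (-2, -1).
1. F is the midpoint of DY ⇒ F = (1/2, 1/2)
2. E lies on line DQ with DE:EQ = 3:5 ⇒ E = (-3/4, 1/4)
3. G is the midpoint of QY ⇒ G = (-1/2, -1/2)
4. S is the intersection of line EL and line FY ⇒ S = (3/2, -1/2)
2·[DSG] = -3, 2·[YDE] = 3/2
[DSG]:[YDE] = -3:3/2 = -2

[DSG]:[YDE] = -2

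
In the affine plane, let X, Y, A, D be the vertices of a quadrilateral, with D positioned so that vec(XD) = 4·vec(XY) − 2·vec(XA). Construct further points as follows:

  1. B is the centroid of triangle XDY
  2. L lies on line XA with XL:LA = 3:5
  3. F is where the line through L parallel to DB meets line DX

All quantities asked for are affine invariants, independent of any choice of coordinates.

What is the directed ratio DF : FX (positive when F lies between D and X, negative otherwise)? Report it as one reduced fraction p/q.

DF:FX = -5/21

Choose coordinates X = (0, 0), Y = (1, 0), A = (0, 1), D = (4, -2).
1. B is the centroid of triangle XDY ⇒ B = (5/3, -2/3)
2. L lies on line XA with XL:LA = 3:5 ⇒ L = (0, 3/8)
3. F is where the line through L parallel to DB meets line DX ⇒ F = (21/4, -21/8)
F = D + t·(X−D) with t = -5/16, so DF:FX = t:(1−t) = -5/16:21/16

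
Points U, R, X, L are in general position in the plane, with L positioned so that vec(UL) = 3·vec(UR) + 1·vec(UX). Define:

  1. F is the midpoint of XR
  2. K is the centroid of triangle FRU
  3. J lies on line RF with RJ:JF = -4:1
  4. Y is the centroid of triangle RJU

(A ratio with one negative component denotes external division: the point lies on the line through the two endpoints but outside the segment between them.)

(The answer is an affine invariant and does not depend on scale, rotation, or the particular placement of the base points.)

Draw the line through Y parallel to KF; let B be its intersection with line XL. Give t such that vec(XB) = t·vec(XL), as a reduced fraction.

Work in coordinates with U = (0, 0), R = (1, 0), X = (0, 1), L = (3, 1).
1. F is the midpoint of XR ⇒ F = (1/2, 1/2)
2. K is the centroid of triangle FRU ⇒ K = (1/2, 1/6)
3. J lies on line RF with RJ:JF = -4:1 ⇒ J = (1/3, 2/3)
4. Y is the centroid of triangle RJU ⇒ Y = (4/9, 2/9)
through Y parallel to KF: direction (0, 1/3); meets XL at B = (4/9, 1)
B = X + t·(L−X) with t = 4/27

t = 4/27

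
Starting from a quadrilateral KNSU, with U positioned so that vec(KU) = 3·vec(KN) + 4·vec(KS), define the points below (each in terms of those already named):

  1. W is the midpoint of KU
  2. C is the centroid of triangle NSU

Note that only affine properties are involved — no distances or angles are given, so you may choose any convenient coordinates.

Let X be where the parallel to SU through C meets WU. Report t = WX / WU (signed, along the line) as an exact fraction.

Choose coordinates K = (0, 0), N = (1, 0), S = (0, 1), U = (3, 4).
1. W is the midpoint of KU ⇒ W = (3/2, 2)
2. C is the centroid of triangle NSU ⇒ C = (4/3, 5/3)
through C parallel to SU: direction (3, 3); meets WU at X = (1, 4/3)
X = W + t·(U−W) with t = -1/3

t = -1/3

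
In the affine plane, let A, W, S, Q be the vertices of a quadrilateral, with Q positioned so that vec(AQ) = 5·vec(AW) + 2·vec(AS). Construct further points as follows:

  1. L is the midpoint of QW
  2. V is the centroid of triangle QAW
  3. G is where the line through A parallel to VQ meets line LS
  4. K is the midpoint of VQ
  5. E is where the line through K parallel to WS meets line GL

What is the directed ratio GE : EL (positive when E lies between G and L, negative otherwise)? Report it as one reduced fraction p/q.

Choose coordinates A = (0, 0), W = (1, 0), S = (0, 1), Q = (5, 2).
1. L is the midpoint of QW ⇒ L = (3, 1)
2. V is the centroid of triangle QAW ⇒ V = (2, 2/3)
3. G is where the line through A parallel to VQ meets line LS ⇒ G = (9/4, 1)
4. K is the midpoint of VQ ⇒ K = (7/2, 4/3)
5. E is where the line through K parallel to WS meets line GL ⇒ E = (23/6, 1)
E = G + t·(L−G) with t = 19/9, so GE:EL = t:(1−t) = 19/9:-10/9

GE:EL = -19/10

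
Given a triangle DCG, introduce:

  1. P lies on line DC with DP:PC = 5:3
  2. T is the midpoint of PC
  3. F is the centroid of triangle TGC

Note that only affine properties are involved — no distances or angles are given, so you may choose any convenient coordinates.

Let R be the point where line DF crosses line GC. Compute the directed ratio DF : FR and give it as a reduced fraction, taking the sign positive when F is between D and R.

Work in coordinates with D = (0, 0), C = (1, 0), G = (0, 1).
1. P lies on line DC with DP:PC = 5:3 ⇒ P = (5/8, 0)
2. T is the midpoint of PC ⇒ T = (13/16, 0)
3. F is the centroid of triangle TGC ⇒ F = (29/48, 1/3)
line DF meets GC at R = (29/45, 16/45)
F = D + t·(R−D) with t = 15/16, so DF:FR = 15/16:1/16

DF:FR = 15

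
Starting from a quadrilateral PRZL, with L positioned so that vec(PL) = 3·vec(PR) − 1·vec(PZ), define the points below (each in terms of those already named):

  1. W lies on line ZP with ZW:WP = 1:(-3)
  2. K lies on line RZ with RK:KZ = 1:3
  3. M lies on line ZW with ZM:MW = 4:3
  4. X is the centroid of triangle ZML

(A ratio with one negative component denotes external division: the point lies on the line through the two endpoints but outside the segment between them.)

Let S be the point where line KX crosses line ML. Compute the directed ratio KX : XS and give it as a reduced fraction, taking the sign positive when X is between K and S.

KX:XS = 31/8

Work in coordinates with P = (0, 0), R = (1, 0), Z = (0, 1), L = (3, -1).
1. W lies on line ZP with ZW:WP = 1:(-3) ⇒ W = (0, 3/2)
2. K lies on line RZ with RK:KZ = 1:3 ⇒ K = (3/4, 1/4)
3. M lies on line ZW with ZM:MW = 4:3 ⇒ M = (0, 9/7)
4. X is the centroid of triangle ZML ⇒ X = (1, 3/7)
line KX meets ML at S = (33/31, 103/217)
X = K + t·(S−K) with t = 31/39, so KX:XS = 31/39:8/39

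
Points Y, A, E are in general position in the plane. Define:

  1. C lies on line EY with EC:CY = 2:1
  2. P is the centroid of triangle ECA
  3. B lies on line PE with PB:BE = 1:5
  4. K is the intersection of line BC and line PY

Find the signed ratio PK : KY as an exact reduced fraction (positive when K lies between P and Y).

Work in coordinates with Y = (0, 0), A = (1, 0), E = (0, 1).
1. C lies on line EY with EC:CY = 2:1 ⇒ C = (0, 1/3)
2. P is the centroid of triangle ECA ⇒ P = (1/3, 4/9)
3. B lies on line PE with PB:BE = 1:5 ⇒ B = (5/18, 29/54)
4. K is the intersection of line BC and line PY ⇒ K = (5/9, 20/27)
K = P + t·(Y−P) with t = -2/3, so PK:KY = t:(1−t) = -2/3:5/3

PK:KY = -2/5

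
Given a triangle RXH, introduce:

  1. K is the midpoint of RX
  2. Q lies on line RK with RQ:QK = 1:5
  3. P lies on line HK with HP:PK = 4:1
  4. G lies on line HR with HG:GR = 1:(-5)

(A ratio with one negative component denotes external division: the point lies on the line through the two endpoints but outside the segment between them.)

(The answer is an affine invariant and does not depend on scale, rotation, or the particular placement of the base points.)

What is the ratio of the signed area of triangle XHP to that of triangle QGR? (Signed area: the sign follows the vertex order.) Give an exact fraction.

[XHP]:[QGR] = 96/25

Choose coordinates R = (0, 0), X = (1, 0), H = (0, 1).
1. K is the midpoint of RX ⇒ K = (1/2, 0)
2. Q lies on line RK with RQ:QK = 1:5 ⇒ Q = (1/12, 0)
3. P lies on line HK with HP:PK = 4:1 ⇒ P = (2/5, 1/5)
4. G lies on line HR with HG:GR = 1:(-5) ⇒ G = (0, 5/4)
2·[XHP] = 2/5, 2·[QGR] = 5/48
[XHP]:[QGR] = 2/5:5/48 = 96/25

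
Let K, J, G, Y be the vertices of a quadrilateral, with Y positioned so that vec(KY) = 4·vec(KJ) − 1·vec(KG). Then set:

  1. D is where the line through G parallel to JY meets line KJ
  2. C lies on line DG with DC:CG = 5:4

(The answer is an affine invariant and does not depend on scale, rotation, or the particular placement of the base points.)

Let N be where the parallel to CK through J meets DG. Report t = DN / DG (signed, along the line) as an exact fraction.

Work in coordinates with K = (0, 0), J = (1, 0), G = (0, 1), Y = (4, -1).
1. D is where the line through G parallel to JY meets line KJ ⇒ D = (3, 0)
2. C lies on line DG with DC:CG = 5:4 ⇒ C = (4/3, 5/9)
through J parallel to CK: direction (-4/3, -5/9); meets DG at N = (17/9, 10/27)
N = D + t·(G−D) with t = 10/27

t = 10/27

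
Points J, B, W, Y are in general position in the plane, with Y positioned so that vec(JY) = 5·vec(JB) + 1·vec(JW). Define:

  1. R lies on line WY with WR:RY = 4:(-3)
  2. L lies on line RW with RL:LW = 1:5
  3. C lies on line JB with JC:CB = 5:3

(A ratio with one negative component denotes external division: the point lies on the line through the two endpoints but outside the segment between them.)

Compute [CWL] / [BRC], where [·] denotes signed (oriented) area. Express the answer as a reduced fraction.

Choose coordinates J = (0, 0), B = (1, 0), W = (0, 1), Y = (5, 1).
1. R lies on line WY with WR:RY = 4:(-3) ⇒ R = (20, 1)
2. L lies on line RW with RL:LW = 1:5 ⇒ L = (50/3, 1)
3. C lies on line JB with JC:CB = 5:3 ⇒ C = (5/8, 0)
2·[CWL] = -50/3, 2·[BRC] = 3/8
[CWL]:[BRC] = -50/3:3/8 = -400/9

[CWL]:[BRC] = -400/9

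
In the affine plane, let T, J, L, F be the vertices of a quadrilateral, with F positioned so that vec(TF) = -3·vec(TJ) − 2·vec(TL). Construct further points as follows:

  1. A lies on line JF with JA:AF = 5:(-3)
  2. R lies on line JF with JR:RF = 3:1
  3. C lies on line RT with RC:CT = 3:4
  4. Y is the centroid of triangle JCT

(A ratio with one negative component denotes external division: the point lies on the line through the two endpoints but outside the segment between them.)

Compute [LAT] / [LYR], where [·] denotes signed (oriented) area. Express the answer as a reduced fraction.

[LAT]:[LYR] = -378/103

Work in coordinates with T = (0, 0), J = (1, 0), L = (0, 1), F = (-3, -2).
1. A lies on line JF with JA:AF = 5:(-3) ⇒ A = (-9, -5)
2. R lies on line JF with JR:RF = 3:1 ⇒ R = (-2, -3/2)
3. C lies on line RT with RC:CT = 3:4 ⇒ C = (-8/7, -6/7)
4. Y is the centroid of triangle JCT ⇒ Y = (-1/21, -2/7)
2·[LAT] = 9, 2·[LYR] = -103/42
[LAT]:[LYR] = 9:-103/42 = -378/103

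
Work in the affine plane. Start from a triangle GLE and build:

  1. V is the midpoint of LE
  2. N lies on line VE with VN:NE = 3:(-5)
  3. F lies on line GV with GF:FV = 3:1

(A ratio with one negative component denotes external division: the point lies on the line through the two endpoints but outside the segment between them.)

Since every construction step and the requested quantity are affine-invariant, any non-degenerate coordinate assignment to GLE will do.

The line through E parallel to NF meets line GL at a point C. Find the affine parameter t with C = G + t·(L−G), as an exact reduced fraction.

Assign G = (0, 0), L = (1, 0), E = (0, 1) — the answer is frame-independent, so this choice is without loss of generality.
1. V is the midpoint of LE ⇒ V = (1/2, 1/2)
2. N lies on line VE with VN:NE = 3:(-5) ⇒ N = (5/4, -1/4)
3. F lies on line GV with GF:FV = 3:1 ⇒ F = (3/8, 3/8)
through E parallel to NF: direction (-7/8, 5/8); meets GL at C = (7/5, 0)
C = G + t·(L−G) with t = 7/5

t = 7/5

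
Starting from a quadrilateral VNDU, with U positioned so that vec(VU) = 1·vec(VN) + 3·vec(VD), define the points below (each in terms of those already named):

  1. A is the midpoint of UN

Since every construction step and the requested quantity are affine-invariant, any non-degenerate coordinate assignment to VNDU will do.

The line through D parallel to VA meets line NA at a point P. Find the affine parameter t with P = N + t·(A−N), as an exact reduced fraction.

Assign V = (0, 0), N = (1, 0), D = (0, 1), U = (1, 3) — the answer is frame-independent, so this choice is without loss of generality.
1. A is the midpoint of UN ⇒ A = (1, 3/2)
through D parallel to VA: direction (1, 3/2); meets NA at P = (1, 5/2)
P = N + t·(A−N) with t = 5/3

t = 5/3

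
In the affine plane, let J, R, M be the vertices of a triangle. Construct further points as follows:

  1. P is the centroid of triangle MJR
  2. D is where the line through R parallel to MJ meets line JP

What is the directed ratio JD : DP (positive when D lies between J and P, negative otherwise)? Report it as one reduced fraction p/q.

JD:DP = -3/2

Assign J = (0, 0), R = (1, 0), M = (0, 1) — the answer is frame-independent, so this choice is without loss of generality.
1. P is the centroid of triangle MJR ⇒ P = (1/3, 1/3)
2. D is where the line through R parallel to MJ meets line JP ⇒ D = (1, 1)
D = J + t·(P−J) with t = 3, so JD:DP = t:(1−t) = 3:-2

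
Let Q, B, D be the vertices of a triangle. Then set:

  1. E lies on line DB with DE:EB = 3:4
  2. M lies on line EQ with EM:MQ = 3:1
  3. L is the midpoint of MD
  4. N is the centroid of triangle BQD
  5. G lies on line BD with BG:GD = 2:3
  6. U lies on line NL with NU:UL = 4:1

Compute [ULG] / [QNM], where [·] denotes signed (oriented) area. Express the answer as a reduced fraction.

Set Q = (0, 0), B = (1, 0), D = (0, 1); any affine frame gives the same invariant.
1. E lies on line DB with DE:EB = 3:4 ⇒ E = (3/7, 4/7)
2. M lies on line EQ with EM:MQ = 3:1 ⇒ M = (3/28, 1/7)
3. L is the midpoint of MD ⇒ L = (3/56, 4/7)
4. N is the centroid of triangle BQD ⇒ N = (1/3, 1/3)
5. G lies on line BD with BG:GD = 2:3 ⇒ G = (3/5, 2/5)
6. U lies on line NL with NU:UL = 4:1 ⇒ U = (23/210, 11/21)
2·[ULG] = -23/1400, 2·[QNM] = 1/84
[ULG]:[QNM] = -23/1400:1/84 = -69/50

[ULG]:[QNM] = -69/50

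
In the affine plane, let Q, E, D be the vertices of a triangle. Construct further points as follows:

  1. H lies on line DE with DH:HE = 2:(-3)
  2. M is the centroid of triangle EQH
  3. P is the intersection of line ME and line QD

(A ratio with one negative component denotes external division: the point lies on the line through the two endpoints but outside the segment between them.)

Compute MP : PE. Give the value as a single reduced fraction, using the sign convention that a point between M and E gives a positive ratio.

Assign Q = (0, 0), E = (1, 0), D = (0, 1) — the answer is frame-independent, so this choice is without loss of generality.
1. H lies on line DE with DH:HE = 2:(-3) ⇒ H = (-2, 3)
2. M is the centroid of triangle EQH ⇒ M = (-1/3, 1)
3. P is the intersection of line ME and line QD ⇒ P = (0, 3/4)
P = M + t·(E−M) with t = 1/4, so MP:PE = t:(1−t) = 1/4:3/4

MP:PE = 1/3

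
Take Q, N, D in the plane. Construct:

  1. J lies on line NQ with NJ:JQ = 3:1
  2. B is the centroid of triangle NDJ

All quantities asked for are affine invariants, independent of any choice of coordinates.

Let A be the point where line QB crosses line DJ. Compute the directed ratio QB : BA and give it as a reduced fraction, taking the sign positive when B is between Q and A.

Work in coordinates with Q = (0, 0), N = (1, 0), D = (0, 1).
1. J lies on line NQ with NJ:JQ = 3:1 ⇒ J = (1/4, 0)
2. B is the centroid of triangle NDJ ⇒ B = (5/12, 1/3)
line QB meets DJ at A = (5/24, 1/6)
B = Q + t·(A−Q) with t = 2, so QB:BA = 2:-1

QB:BA = -2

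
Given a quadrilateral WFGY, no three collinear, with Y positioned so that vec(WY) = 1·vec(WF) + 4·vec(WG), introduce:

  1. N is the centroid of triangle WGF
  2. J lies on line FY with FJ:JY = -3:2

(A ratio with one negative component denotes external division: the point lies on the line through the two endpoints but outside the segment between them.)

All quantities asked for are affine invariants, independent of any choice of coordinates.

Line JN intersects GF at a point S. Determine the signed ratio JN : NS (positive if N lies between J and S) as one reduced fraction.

Assign W = (0, 0), F = (1, 0), G = (0, 1), Y = (1, 4) — the answer is frame-independent, so this choice is without loss of generality.
1. N is the centroid of triangle WGF ⇒ N = (1/3, 1/3)
2. J lies on line FY with FJ:JY = -3:2 ⇒ J = (1, 12)
line JN meets GF at S = (13/37, 24/37)
N = J + t·(S−J) with t = 37/36, so JN:NS = 37/36:-1/36

JN:NS = -37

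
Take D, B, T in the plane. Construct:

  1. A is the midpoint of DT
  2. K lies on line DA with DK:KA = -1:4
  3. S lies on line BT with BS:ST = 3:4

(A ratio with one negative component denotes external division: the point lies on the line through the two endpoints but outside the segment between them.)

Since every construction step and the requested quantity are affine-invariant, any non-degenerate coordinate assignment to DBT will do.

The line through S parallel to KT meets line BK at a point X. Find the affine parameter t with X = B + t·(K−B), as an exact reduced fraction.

Set D = (0, 0), B = (1, 0), T = (0, 1); any affine frame gives the same invariant.
1. A is the midpoint of DT ⇒ A = (0, 1/2)
2. K lies on line DA with DK:KA = -1:4 ⇒ K = (0, -1/6)
3. S lies on line BT with BS:ST = 3:4 ⇒ S = (4/7, 3/7)
through S parallel to KT: direction (0, 7/6); meets BK at X = (4/7, -1/14)
X = B + t·(K−B) with t = 3/7

t = 3/7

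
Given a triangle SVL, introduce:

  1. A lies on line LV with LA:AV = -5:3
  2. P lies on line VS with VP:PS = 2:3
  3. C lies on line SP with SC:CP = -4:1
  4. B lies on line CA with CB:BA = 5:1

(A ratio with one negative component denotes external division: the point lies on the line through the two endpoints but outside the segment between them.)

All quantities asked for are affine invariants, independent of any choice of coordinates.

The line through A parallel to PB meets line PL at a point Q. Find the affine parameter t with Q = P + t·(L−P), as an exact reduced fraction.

t = -3/52

Choose coordinates S = (0, 0), V = (1, 0), L = (0, 1).
1. A lies on line LV with LA:AV = -5:3 ⇒ A = (5/2, -3/2)
2. P lies on line VS with VP:PS = 2:3 ⇒ P = (3/5, 0)
3. C lies on line SP with SC:CP = -4:1 ⇒ C = (4/5, 0)
4. B lies on line CA with CB:BA = 5:1 ⇒ B = (133/60, -5/4)
through A parallel to PB: direction (97/60, -5/4); meets PL at Q = (33/52, -3/52)
Q = P + t·(L−P) with t = -3/52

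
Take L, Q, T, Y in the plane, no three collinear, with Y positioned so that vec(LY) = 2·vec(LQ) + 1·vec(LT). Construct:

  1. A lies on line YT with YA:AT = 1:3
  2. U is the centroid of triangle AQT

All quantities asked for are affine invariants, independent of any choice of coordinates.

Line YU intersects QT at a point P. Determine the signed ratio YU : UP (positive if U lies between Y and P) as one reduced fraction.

Choose coordinates L = (0, 0), Q = (1, 0), T = (0, 1), Y = (2, 1).
1. A lies on line YT with YA:AT = 1:3 ⇒ A = (3/2, 1)
2. U is the centroid of triangle AQT ⇒ U = (5/6, 2/3)
line YU meets QT at P = (4/9, 5/9)
U = Y + t·(P−Y) with t = 3/4, so YU:UP = 3/4:1/4

YU:UP = 3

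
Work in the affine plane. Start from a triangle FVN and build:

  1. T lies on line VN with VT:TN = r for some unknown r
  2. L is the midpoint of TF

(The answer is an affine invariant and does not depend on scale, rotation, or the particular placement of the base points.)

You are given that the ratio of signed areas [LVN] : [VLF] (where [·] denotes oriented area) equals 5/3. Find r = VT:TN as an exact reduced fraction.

Work in coordinates with F = (0, 0), V = (1, 0), N = (0, 1).
1. With VT:TN = r, write λ = r/(r+1) so T = V + λ·(N−V); T is affine-linear in λ
2. L is the midpoint of TF ⇒ L is an affine combination of earlier points and hence also affine-linear in λ
Every point depending on T is an affine combination of T and λ-independent points, so each such coordinate is linear in λ; the λ² term in each signed area is a multiple of (N−V)×(N−V) = 0, so 2·[LVN] and 2·[VLF] are each linear in λ. Evaluating at λ=0 and λ=1:
  2·[LVN] = 1/2,   2·[VLF] = 1/2·λ
So [LVN]:[VLF] = (1/2) / (1/2·λ). Setting this equal to 5/3:
  1/2 = 5/3·(1/2·λ)  ⇒  λ = 3/5
Then r = λ/(1−λ) = (3/5)/(2/5) = 3/2. Check: with r = 3/2, T = (2/5, 3/5) and [LVN]:[VLF] = 5/3 as required.

r = 3/2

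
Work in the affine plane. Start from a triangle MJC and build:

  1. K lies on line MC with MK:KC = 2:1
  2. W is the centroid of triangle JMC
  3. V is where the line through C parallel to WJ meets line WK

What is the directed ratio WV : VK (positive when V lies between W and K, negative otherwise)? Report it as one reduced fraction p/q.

WV:VK = -3/2

Work in coordinates with M = (0, 0), J = (1, 0), C = (0, 1).
1. K lies on line MC with MK:KC = 2:1 ⇒ K = (0, 2/3)
2. W is the centroid of triangle JMC ⇒ W = (1/3, 1/3)
3. V is where the line through C parallel to WJ meets line WK ⇒ V = (-2/3, 4/3)
V = W + t·(K−W) with t = 3, so WV:VK = t:(1−t) = 3:-2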